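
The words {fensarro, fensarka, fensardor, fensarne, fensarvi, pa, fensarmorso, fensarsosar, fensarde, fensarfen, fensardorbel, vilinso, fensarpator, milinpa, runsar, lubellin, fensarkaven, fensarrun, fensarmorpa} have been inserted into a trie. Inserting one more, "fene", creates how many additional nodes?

1

"fen" is already a path in the trie; the remaining "e" must be added.
So 4 − 3 = 1 new nodes.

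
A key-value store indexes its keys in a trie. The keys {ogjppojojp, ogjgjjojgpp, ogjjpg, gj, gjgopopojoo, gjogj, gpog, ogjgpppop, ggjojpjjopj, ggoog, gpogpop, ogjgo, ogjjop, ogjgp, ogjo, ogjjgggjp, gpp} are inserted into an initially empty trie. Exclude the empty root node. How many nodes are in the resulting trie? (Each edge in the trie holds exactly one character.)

For each word, the new-node count is its length minus the longest prefix already in the trie:
  "ogjppojojp" → 10 new (o, g, j, p, p, o, j, o, j, p)
  "ogjgjjojgpp" → prefix "ogj" already present; 8 new (g, j, j, o, j, g, p, p)
  "ogjjpg" → prefix "ogj" already present; 3 new (j, p, g)
  "gj" → 2 new (g, j)
  "gjgopopojoo" → prefix "gj" already present; 9 new (g, o, p, o, p, o, j, o, o)
  "gjogj" → prefix "gj" already present; 3 new (o, g, j)
  "gpog" → prefix "g" already present; 3 new (p, o, g)
  "ogjgpppop" → prefix "ogjg" already present; 5 new (p, p, p, o, p)
  "ggjojpjjopj" → prefix "g" already present; 10 new (g, j, o, j, p, j, j, o, p, j)
  "ggoog" → prefix "gg" already present; 3 new (o, o, g)
  "gpogpop" → prefix "gpog" already present; 3 new (p, o, p)
  "ogjgo" → prefix "ogjg" already present; 1 new (o)
  "ogjjop" → prefix "ogjj" already present; 2 new (o, p)
  "ogjgp" → prefix "ogjgp" already present; 0 new (none)
  "ogjo" → prefix "ogj" already present; 1 new (o)
  "ogjjgggjp" → prefix "ogjj" already present; 5 new (g, g, g, j, p)
  "gpp" → prefix "gp" already present; 1 new (p)
Total nodes = 10 + 8 + 3 + 2 + 9 + 3 + 3 + 5 + 10 + 3 + 3 + 1 + 2 + 0 + 1 + 5 + 1 = 69

69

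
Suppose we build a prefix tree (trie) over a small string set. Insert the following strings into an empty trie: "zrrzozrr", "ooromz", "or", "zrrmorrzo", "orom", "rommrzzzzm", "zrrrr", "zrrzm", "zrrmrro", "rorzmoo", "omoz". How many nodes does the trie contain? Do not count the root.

47

Insert word by word; a character creates a node only if that edge doesn't already exist:
  "zrrzozrr" → 8 new (z, r, r, z, o, z, r, r)
  "ooromz" → 6 new (o, o, r, o, m, z)
  "or" → prefix "o" already present; 1 new (r)
  "zrrmorrzo" → prefix "zrr" already present; 6 new (m, o, r, r, z, o)
  "orom" → prefix "or" already present; 2 new (o, m)
  "rommrzzzzm" → 10 new (r, o, m, m, r, z, z, z, z, m)
  "zrrrr" → prefix "zrr" already present; 2 new (r, r)
  "zrrzm" → prefix "zrrz" already present; 1 new (m)
  "zrrmrro" → prefix "zrrm" already present; 3 new (r, r, o)
  "rorzmoo" → prefix "ro" already present; 5 new (r, z, m, o, o)
  "omoz" → prefix "o" already present; 3 new (m, o, z)
Total nodes = 8 + 6 + 1 + 6 + 2 + 10 + 2 + 1 + 3 + 5 + 3 = 47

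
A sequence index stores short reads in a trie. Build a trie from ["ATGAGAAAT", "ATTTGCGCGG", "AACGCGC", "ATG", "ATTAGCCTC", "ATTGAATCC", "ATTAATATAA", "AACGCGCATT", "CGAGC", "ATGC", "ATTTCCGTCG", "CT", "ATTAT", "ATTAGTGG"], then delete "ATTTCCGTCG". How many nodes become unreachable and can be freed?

6

After clearing the end-marker at "ATTTCCGTCG", prune upward until reaching a node still needed by another word.
The suffix "CCGTCG" (6 nodes) is used only by "ATTTCCGTCG"; the node for "ATTT" still has the child "G", so pruning stops there.
Nodes removed: 6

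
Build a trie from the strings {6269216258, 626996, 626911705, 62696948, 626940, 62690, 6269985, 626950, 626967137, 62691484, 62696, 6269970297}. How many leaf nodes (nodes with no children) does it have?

11

A leaf is a node with no children — equivalently, the end of a word that is not a proper prefix of any other stored word.
Those words: "62690", "626911705", "62691484", "6269216258", "626940", "626950", "626967137", "62696948", "626996", "6269970297", "6269985"
Leaf count: 11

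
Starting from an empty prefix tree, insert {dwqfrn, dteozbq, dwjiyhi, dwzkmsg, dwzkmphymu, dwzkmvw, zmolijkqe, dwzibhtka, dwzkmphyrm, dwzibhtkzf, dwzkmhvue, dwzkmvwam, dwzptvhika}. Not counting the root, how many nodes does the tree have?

Count nodes per top-level branch (shared prefixes stored once):
  'd'-branch (dteozbq, dwjiyhi, dwqfrn, dwzibhtka, dwzibhtkzf, dwzkmhvue, dwzkmphymu, dwzkmphyrm, dwzkmsg, dwzkmvw, dwzkmvwam, dwzptvhika): 52 nodes
  'z'-branch (zmolijkqe): 9 nodes
Sum: 61

61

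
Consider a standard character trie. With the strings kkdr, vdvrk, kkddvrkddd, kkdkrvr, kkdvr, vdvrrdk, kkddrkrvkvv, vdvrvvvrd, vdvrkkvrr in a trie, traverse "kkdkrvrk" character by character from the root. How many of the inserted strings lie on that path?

1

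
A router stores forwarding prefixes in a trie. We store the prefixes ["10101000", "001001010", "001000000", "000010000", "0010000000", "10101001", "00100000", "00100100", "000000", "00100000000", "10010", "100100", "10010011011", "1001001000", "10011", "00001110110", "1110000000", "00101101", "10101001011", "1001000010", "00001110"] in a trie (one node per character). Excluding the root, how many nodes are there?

73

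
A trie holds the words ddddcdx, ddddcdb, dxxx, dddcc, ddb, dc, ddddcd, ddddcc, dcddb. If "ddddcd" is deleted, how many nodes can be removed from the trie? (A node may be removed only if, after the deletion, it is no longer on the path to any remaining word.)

Walk "ddddcd" from the leaf back toward the root, removing each node that no remaining word uses.
Every node on "ddddcd" is still needed (e.g. by "ddddcdx"), so nothing is freed.
Nodes removed: 0

0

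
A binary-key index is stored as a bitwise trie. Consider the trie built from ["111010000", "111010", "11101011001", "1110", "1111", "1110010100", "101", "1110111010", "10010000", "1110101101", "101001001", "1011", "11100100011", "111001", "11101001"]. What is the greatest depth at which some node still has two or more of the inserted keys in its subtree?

Equivalently: take the maximum, over all pairs, of their longest common prefix length.
e.g. "11101011001" and "1110101101" share the prefix "111010110" of length 9; no pair shares a longer one.
Longest shared-prefix length: 9

9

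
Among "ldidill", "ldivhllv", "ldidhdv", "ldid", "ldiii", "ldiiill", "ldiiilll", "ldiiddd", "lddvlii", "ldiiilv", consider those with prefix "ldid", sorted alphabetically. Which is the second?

ldidhdv

Filter for "ldid…" and sort: "ldid", "ldidhdv", "ldidill"
The 2nd is ldidhdv.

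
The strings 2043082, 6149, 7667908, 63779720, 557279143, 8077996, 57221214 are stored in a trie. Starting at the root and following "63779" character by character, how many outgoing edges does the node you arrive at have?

Follow the path "63779" to its node, then look at its outgoing edges.
Distinct next characters after "63779": 7.
That node has 1 child edge.

1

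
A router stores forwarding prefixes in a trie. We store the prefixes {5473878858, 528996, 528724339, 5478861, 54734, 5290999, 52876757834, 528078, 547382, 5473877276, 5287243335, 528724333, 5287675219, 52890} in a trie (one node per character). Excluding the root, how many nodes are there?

52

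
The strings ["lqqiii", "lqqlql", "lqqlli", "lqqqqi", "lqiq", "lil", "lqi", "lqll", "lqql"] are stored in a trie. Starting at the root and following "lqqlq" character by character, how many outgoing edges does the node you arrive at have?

1

Follow the path "lqqlq" to its node, then look at its outgoing edges.
Characters that immediately follow "lqqlq" among the stored strings: {l}.
That node has 1 child edge.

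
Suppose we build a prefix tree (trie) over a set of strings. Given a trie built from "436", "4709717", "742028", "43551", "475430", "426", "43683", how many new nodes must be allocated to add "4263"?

1

"426" is already a path in the trie; the remaining "3" must be added.
So 4 − 3 = 1 new nodes.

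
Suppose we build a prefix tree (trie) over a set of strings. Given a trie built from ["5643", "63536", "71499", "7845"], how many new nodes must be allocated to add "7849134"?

"784" is already a path in the trie; the remaining "9134" must be added.
Each of the 4 remaining characters creates one node.

4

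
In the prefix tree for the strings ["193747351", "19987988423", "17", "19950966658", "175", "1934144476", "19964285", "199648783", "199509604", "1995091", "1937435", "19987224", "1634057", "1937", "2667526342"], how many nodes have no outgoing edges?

13

A leaf is a node with no children — equivalently, the end of a word that is not a proper prefix of any other stored word.
Those words: "1634057", "175", "1934144476", "1937435", "193747351", "1995091", "199509604", "19950966658", "19964285", "199648783", "19987224", "19987988423", "2667526342"
Leaf count: 13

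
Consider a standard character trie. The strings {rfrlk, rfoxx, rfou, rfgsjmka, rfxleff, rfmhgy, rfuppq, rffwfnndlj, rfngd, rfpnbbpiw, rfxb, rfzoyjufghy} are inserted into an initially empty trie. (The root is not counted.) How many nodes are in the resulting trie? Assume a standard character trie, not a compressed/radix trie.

56

Insert word by word; a character creates a node only if that edge doesn't already exist:
  "rfrlk" → 5 new (r, f, r, l, k)
  "rfoxx" → prefix "rf" already present; 3 new (o, x, x)
  "rfou" → prefix "rfo" already present; 1 new (u)
  "rfgsjmka" → prefix "rf" already present; 6 new (g, s, j, m, k, a)
  "rfxleff" → prefix "rf" already present; 5 new (x, l, e, f, f)
  "rfmhgy" → prefix "rf" already present; 4 new (m, h, g, y)
  "rfuppq" → prefix "rf" already present; 4 new (u, p, p, q)
  "rffwfnndlj" → prefix "rf" already present; 8 new (f, w, f, n, n, d, l, j)
  "rfngd" → prefix "rf" already present; 3 new (n, g, d)
  "rfpnbbpiw" → prefix "rf" already present; 7 new (p, n, b, b, p, i, w)
  "rfxb" → prefix "rfx" already present; 1 new (b)
  "rfzoyjufghy" → prefix "rf" already present; 9 new (z, o, y, j, u, f, g, h, y)
Total nodes = 5 + 3 + 1 + 6 + 5 + 4 + 4 + 8 + 3 + 7 + 1 + 9 = 56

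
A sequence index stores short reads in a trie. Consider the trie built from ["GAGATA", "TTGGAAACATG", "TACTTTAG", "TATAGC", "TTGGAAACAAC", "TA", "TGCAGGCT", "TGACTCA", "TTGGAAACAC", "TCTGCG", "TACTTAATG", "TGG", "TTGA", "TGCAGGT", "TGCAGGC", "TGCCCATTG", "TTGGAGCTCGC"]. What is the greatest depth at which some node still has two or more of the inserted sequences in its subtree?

9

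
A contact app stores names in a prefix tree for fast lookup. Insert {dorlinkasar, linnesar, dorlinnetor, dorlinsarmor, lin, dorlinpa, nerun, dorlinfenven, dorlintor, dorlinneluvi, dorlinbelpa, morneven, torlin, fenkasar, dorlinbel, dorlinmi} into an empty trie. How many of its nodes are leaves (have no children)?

14

A leaf is a node with no children — equivalently, the end of a word that is not a proper prefix of any other stored word.
Those words: "dorlinbelpa", "dorlinfenven", "dorlinkasar", "dorlinmi", "dorlinneluvi", "dorlinnetor", "dorlinpa", "dorlinsarmor", "dorlintor", "fenkasar", "linnesar", "morneven", "nerun", "torlin"
Leaf count: 14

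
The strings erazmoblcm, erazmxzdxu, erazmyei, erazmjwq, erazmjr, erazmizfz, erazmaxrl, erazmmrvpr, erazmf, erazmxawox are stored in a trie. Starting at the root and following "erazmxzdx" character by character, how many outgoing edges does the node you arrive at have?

1

Follow the path "erazmxzdx" to its node, then look at its outgoing edges.
Distinct next characters after "erazmxzdx": u.
That node has 1 child edge.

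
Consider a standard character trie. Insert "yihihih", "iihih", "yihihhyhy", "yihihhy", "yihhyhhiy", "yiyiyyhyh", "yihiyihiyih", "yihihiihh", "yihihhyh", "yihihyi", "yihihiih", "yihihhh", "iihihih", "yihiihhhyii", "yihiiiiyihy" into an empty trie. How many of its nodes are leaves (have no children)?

11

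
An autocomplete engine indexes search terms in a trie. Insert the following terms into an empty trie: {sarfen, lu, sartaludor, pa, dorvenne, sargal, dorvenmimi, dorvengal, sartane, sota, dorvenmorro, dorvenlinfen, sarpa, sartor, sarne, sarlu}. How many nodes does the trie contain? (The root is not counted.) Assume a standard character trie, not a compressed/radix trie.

58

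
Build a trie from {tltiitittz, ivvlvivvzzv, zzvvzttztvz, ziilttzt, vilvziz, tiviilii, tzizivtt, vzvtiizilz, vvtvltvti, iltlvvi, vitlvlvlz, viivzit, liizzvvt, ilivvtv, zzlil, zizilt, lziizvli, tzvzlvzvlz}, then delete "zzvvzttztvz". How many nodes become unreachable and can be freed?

9

A node on "zzvvzttztvz"'s path can go only if nothing else ends at it or branches off below it.
The suffix "vvzttztvz" (9 nodes) is used only by "zzvvzttztvz"; the node for "zz" still has the child "l", so pruning stops there.
Nodes removed: 9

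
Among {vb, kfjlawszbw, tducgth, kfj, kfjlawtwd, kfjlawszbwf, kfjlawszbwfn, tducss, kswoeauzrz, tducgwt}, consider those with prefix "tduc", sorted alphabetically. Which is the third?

tducss

Filter for "tduc…" and sort: "tducgth", "tducgwt", "tducss"
Position 3: tducss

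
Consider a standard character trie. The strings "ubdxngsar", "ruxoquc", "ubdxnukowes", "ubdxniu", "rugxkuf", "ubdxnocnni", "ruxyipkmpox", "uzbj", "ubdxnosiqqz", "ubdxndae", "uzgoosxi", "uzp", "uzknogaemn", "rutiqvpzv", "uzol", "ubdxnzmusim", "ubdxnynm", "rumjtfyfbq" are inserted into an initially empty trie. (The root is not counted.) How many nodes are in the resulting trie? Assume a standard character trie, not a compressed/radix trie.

94

Insert word by word; a character creates a node only if that edge doesn't already exist:
  "ubdxngsar" → 9 new (u, b, d, x, n, g, s, a, r)
  "ruxoquc" → 7 new (r, u, x, o, q, u, c)
  "ubdxnukowes" → prefix "ubdxn" already present; 6 new (u, k, o, w, e, s)
  "ubdxniu" → prefix "ubdxn" already present; 2 new (i, u)
  "rugxkuf" → prefix "ru" already present; 5 new (g, x, k, u, f)
  "ubdxnocnni" → prefix "ubdxn" already present; 5 new (o, c, n, n, i)
  "ruxyipkmpox" → prefix "rux" already present; 8 new (y, i, p, k, m, p, o, x)
  "uzbj" → prefix "u" already present; 3 new (z, b, j)
  "ubdxnosiqqz" → prefix "ubdxno" already present; 5 new (s, i, q, q, z)
  "ubdxndae" → prefix "ubdxn" already present; 3 new (d, a, e)
  "uzgoosxi" → prefix "uz" already present; 6 new (g, o, o, s, x, i)
  "uzp" → prefix "uz" already present; 1 new (p)
  "uzknogaemn" → prefix "uz" already present; 8 new (k, n, o, g, a, e, m, n)
  "rutiqvpzv" → prefix "ru" already present; 7 new (t, i, q, v, p, z, v)
  "uzol" → prefix "uz" already present; 2 new (o, l)
  "ubdxnzmusim" → prefix "ubdxn" already present; 6 new (z, m, u, s, i, m)
  "ubdxnynm" → prefix "ubdxn" already present; 3 new (y, n, m)
  "rumjtfyfbq" → prefix "ru" already present; 8 new (m, j, t, f, y, f, b, q)
Total nodes = 9 + 7 + 6 + 2 + 5 + 5 + 8 + 3 + 5 + 3 + 6 + 1 + 8 + 7 + 2 + 6 + 3 + 8 = 94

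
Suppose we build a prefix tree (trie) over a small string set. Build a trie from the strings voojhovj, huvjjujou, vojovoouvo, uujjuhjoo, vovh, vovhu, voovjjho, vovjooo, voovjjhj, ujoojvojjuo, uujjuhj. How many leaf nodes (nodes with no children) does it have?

9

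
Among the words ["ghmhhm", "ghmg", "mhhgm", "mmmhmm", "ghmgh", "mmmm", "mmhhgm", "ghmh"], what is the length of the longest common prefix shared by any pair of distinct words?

4

The deepest shared node is where two words last agree before diverging.
"ghmg" and "ghmgh" agree on "ghmg" (4 characters) before diverging; nothing deeper is shared.
Longest shared-prefix length: 4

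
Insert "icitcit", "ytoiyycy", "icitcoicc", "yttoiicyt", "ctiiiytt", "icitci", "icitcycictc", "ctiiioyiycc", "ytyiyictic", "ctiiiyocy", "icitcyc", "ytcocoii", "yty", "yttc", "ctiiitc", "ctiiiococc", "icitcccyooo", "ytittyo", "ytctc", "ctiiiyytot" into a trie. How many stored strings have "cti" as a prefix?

6

Filter for entries beginning with "cti":
Matches: "ctiiiococc", "ctiiioyiycc", "ctiiitc", "ctiiiyocy", "ctiiiytt", "ctiiiyytot"
Count: 6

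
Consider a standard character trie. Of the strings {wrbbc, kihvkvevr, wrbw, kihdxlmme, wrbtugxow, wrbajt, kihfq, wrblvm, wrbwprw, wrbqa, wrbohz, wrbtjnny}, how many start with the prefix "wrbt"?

Walk to "wrbt"; the words in its subtree are exactly those with that prefix.
Words under "wrbt": wrbtjnny, wrbtugxow
Count: 2

2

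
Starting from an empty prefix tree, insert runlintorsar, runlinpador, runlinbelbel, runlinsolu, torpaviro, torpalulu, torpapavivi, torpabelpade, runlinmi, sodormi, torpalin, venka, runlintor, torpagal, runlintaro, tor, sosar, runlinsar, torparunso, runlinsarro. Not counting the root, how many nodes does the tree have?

87

Count nodes per top-level branch (shared prefixes stored once):
  'r'-branch (runlinbelbel, runlinmi, runlinpador, runlinsar, runlinsarro, runlinsolu, runlintaro, runlintor, runlintorsar): 36 nodes
  's'-branch (sodormi, sosar): 10 nodes
  't'-branch (tor, torpabelpade, torpagal, torpalin, torpalulu, torpapavivi, torparunso, torpaviro): 36 nodes
  'v'-branch (venka): 5 nodes
Sum: 87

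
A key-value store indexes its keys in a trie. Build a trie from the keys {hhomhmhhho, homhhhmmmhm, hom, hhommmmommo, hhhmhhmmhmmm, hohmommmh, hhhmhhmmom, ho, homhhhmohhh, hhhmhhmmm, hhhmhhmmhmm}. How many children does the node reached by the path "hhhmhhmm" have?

3

Walk "hhhmhhmm" from the root, arriving at one node.
Characters that immediately follow "hhhmhhmm" among the stored strings: {h, m, o}.
That node has 3 child edges.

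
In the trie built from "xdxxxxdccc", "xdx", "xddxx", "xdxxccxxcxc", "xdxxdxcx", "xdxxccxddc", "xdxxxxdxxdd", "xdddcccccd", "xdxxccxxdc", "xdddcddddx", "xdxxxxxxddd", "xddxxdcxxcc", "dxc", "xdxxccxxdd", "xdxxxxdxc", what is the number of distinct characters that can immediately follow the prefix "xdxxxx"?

2

Follow the path "xdxxxx" to its node, then look at its outgoing edges.
Characters that immediately follow "xdxxxx" among the stored strings: {d, x}.
That node has 2 child edges.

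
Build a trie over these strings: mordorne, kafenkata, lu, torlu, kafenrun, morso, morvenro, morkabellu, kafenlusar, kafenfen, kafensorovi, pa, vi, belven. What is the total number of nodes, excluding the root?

Insert word by word; a character creates a node only if that edge doesn't already exist:
  "mordorne" → 8 new (m, o, r, d, o, r, n, e)
  "kafenkata" → 9 new (k, a, f, e, n, k, a, t, a)
  "lu" → 2 new (l, u)
  "torlu" → 5 new (t, o, r, l, u)
  "kafenrun" → prefix "kafen" already present; 3 new (r, u, n)
  "morso" → prefix "mor" already present; 2 new (s, o)
  "morvenro" → prefix "mor" already present; 5 new (v, e, n, r, o)
  "morkabellu" → prefix "mor" already present; 7 new (k, a, b, e, l, l, u)
  "kafenlusar" → prefix "kafen" already present; 5 new (l, u, s, a, r)
  "kafenfen" → prefix "kafen" already present; 3 new (f, e, n)
  "kafensorovi" → prefix "kafen" already present; 6 new (s, o, r, o, v, i)
  "pa" → 2 new (p, a)
  "vi" → 2 new (v, i)
  "belven" → 6 new (b, e, l, v, e, n)
Total nodes = 8 + 9 + 2 + 5 + 3 + 2 + 5 + 7 + 5 + 3 + 6 + 2 + 2 + 6 = 65

65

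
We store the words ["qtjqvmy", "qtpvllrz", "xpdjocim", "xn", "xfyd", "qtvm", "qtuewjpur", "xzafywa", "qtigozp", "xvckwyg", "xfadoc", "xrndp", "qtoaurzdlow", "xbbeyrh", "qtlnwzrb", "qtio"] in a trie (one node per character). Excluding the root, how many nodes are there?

Insert word by word; a character creates a node only if that edge doesn't already exist:
  "qtjqvmy" → 7 new (q, t, j, q, v, m, y)
  "qtpvllrz" → prefix "qt" already present; 6 new (p, v, l, l, r, z)
  "xpdjocim" → 8 new (x, p, d, j, o, c, i, m)
  "xn" → prefix "x" already present; 1 new (n)
  "xfyd" → prefix "x" already present; 3 new (f, y, d)
  "qtvm" → prefix "qt" already present; 2 new (v, m)
  "qtuewjpur" → prefix "qt" already present; 7 new (u, e, w, j, p, u, r)
  "xzafywa" → prefix "x" already present; 6 new (z, a, f, y, w, a)
  "qtigozp" → prefix "qt" already present; 5 new (i, g, o, z, p)
  "xvckwyg" → prefix "x" already present; 6 new (v, c, k, w, y, g)
  "xfadoc" → prefix "xf" already present; 4 new (a, d, o, c)
  "xrndp" → prefix "x" already present; 4 new (r, n, d, p)
  "qtoaurzdlow" → prefix "qt" already present; 9 new (o, a, u, r, z, d, l, o, w)
  "xbbeyrh" → prefix "x" already present; 6 new (b, b, e, y, r, h)
  "qtlnwzrb" → prefix "qt" already present; 6 new (l, n, w, z, r, b)
  "qtio" → prefix "qti" already present; 1 new (o)
Total nodes = 7 + 6 + 8 + 1 + 3 + 2 + 7 + 6 + 5 + 6 + 4 + 4 + 9 + 6 + 6 + 1 = 81

81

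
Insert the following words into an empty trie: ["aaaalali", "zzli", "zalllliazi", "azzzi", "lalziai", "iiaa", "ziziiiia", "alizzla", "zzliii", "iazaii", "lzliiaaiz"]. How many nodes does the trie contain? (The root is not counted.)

Trace insertions, counting only characters that open a new branch:
  "aaaalali" → 8 new (a, a, a, a, l, a, l, i)
  "zzli" → 4 new (z, z, l, i)
  "zalllliazi" → prefix "z" already present; 9 new (a, l, l, l, l, i, a, z, i)
  "azzzi" → prefix "a" already present; 4 new (z, z, z, i)
  "lalziai" → 7 new (l, a, l, z, i, a, i)
  "iiaa" → 4 new (i, i, a, a)
  "ziziiiia" → prefix "z" already present; 7 new (i, z, i, i, i, i, a)
  "alizzla" → prefix "a" already present; 6 new (l, i, z, z, l, a)
  "zzliii" → prefix "zzli" already present; 2 new (i, i)
  "iazaii" → prefix "i" already present; 5 new (a, z, a, i, i)
  "lzliiaaiz" → prefix "l" already present; 8 new (z, l, i, i, a, a, i, z)
Total nodes = 8 + 4 + 9 + 4 + 7 + 4 + 7 + 6 + 2 + 5 + 8 = 64

64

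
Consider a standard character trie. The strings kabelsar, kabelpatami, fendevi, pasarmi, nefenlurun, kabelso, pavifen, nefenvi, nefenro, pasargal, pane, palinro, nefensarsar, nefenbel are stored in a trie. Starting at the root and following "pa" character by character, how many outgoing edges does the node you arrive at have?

Follow the path "pa" to its node, then look at its outgoing edges.
Distinct next characters after "pa": l, n, s, v.
That node has 4 child edges.

4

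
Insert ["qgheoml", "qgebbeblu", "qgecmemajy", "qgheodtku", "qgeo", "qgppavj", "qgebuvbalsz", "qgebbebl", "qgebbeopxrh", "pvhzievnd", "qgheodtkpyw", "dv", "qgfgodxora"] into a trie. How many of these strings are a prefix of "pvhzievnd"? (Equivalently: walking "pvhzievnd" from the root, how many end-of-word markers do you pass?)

1

Walk "pvhzievnd" from the root; an end-of-word marker is hit whenever a stored word is a prefix of "pvhzievnd".
Prefixes of the query that are stored words: "pvhzievnd"
Count: 1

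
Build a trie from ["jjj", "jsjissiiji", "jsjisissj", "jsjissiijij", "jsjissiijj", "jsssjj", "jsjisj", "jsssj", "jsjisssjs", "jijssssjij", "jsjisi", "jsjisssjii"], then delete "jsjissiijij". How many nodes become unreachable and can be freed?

1

After clearing the end-marker at "jsjissiijij", prune upward until reaching a node still needed by another word.
The suffix "j" (1 node) is used only by "jsjissiijij"; "jsjissiiji" is itself a stored word, so pruning stops there.
Nodes removed: 1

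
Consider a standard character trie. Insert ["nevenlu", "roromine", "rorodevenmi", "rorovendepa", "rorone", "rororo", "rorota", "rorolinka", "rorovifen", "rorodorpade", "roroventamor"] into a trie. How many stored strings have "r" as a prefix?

10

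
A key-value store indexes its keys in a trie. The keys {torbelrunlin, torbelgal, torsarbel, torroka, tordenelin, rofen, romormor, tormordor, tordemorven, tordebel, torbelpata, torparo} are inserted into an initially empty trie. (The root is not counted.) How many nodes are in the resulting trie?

66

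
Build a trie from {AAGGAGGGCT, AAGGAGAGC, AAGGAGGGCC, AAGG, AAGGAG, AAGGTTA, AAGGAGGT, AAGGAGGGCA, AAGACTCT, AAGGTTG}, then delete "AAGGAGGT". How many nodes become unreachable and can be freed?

1

A node on "AAGGAGGT"'s path can go only if nothing else ends at it or branches off below it.
The suffix "T" (1 node) is used only by "AAGGAGGT"; the node for "AAGGAGG" still has the child "G", so pruning stops there.
Nodes removed: 1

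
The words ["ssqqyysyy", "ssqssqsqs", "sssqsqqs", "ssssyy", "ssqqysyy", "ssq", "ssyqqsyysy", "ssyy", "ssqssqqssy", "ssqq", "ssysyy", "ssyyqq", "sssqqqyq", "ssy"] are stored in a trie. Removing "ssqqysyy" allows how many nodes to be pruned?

3

After clearing the end-marker at "ssqqysyy", prune upward until reaching a node still needed by another word.
The suffix "syy" (3 nodes) is used only by "ssqqysyy"; the node for "ssqqy" still has the child "y", so pruning stops there.
Nodes removed: 3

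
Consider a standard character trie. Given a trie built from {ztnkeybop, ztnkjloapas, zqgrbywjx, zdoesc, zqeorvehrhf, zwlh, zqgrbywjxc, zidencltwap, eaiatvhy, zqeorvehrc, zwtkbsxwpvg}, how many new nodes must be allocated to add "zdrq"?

2

Walking "zdrq" from the root, the first 2 characters ("zd") follow existing edges; "r" is the first miss.
New nodes needed: |"zdrq"| − 2 = 4 − 2 = 2.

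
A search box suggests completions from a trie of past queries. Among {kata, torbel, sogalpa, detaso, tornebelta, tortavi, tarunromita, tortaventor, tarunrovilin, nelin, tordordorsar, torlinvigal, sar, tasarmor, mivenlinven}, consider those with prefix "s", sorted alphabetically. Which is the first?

sar

Filter for "s…" and sort: "sar", "sogalpa"
The 1st is sar.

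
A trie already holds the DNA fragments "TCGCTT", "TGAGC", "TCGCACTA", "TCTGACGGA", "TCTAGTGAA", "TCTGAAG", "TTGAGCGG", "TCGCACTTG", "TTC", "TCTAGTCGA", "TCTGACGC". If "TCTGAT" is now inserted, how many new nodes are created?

1

The longest prefix of "TCTGAT" already in the trie is "TCTGA" (length 5).
So 6 − 5 = 1 new nodes.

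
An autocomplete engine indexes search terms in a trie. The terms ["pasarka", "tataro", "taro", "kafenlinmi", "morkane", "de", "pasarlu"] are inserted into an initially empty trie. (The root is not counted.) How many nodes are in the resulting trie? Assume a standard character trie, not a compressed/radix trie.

Trace insertions, counting only characters that open a new branch:
  "pasarka" → 7 new (p, a, s, a, r, k, a)
  "tataro" → 6 new (t, a, t, a, r, o)
  "taro" → prefix "ta" already present; 2 new (r, o)
  "kafenlinmi" → 10 new (k, a, f, e, n, l, i, n, m, i)
  "morkane" → 7 new (m, o, r, k, a, n, e)
  "de" → 2 new (d, e)
  "pasarlu" → prefix "pasar" already present; 2 new (l, u)
Total nodes = 7 + 6 + 2 + 10 + 7 + 2 + 2 = 36

36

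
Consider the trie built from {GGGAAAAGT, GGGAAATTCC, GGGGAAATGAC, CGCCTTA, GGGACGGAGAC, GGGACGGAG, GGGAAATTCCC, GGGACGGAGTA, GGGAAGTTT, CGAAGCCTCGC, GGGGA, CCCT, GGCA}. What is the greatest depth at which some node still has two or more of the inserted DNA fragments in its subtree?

Equivalently: take the maximum, over all pairs, of their longest common prefix length.
e.g. "GGGAAATTCC" and "GGGAAATTCCC" share the prefix "GGGAAATTCC" of length 10; no pair shares a longer one.
Longest shared-prefix length: 10

10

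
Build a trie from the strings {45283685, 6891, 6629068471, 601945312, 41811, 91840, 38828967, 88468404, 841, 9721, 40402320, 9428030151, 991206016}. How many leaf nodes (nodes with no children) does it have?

13

A leaf is a node with no children — equivalently, the end of a word that is not a proper prefix of any other stored word.
Those words: "38828967", "40402320", "41811", "45283685", "601945312", "6629068471", "6891", "841", "88468404", "91840", "9428030151", "9721", "991206016"
Leaf count: 13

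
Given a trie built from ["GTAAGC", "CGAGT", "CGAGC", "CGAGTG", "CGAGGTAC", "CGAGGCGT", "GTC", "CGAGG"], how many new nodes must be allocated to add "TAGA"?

4

Nothing in the trie begins with "T"; the whole of "TAGA" is new.
4 − 0 = 4 new nodes.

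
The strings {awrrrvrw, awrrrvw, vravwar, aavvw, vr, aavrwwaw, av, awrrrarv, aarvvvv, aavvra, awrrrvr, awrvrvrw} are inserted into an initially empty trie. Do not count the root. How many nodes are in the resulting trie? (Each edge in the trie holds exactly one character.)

Trace insertions, counting only characters that open a new branch:
  "awrrrvrw" → 8 new (a, w, r, r, r, v, r, w)
  "awrrrvw" → prefix "awrrrv" already present; 1 new (w)
  "vravwar" → 7 new (v, r, a, v, w, a, r)
  "aavvw" → prefix "a" already present; 4 new (a, v, v, w)
  "vr" → prefix "vr" already present; 0 new (none)
  "aavrwwaw" → prefix "aav" already present; 5 new (r, w, w, a, w)
  "av" → prefix "a" already present; 1 new (v)
  "awrrrarv" → prefix "awrrr" already present; 3 new (a, r, v)
  "aarvvvv" → prefix "aa" already present; 5 new (r, v, v, v, v)
  "aavvra" → prefix "aavv" already present; 2 new (r, a)
  "awrrrvr" → prefix "awrrrvr" already present; 0 new (none)
  "awrvrvrw" → prefix "awr" already present; 5 new (v, r, v, r, w)
Total nodes = 8 + 1 + 7 + 4 + 0 + 5 + 1 + 3 + 5 + 2 + 0 + 5 = 41

41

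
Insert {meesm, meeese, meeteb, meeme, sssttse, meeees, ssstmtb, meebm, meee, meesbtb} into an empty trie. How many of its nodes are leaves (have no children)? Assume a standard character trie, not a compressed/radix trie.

A leaf is a node with no children — equivalently, the end of a word that is not a proper prefix of any other stored word.
Those words: "meebm", "meeees", "meeese", "meeme", "meesbtb", "meesm", "meeteb", "ssstmtb", "sssttse"
Leaf count: 9

9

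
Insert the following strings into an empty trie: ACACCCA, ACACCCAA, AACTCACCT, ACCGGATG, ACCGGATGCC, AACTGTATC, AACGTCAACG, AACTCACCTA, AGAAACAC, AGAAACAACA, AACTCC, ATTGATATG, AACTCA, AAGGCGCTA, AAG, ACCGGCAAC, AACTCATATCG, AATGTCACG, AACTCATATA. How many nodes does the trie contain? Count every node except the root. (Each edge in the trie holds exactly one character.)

80

Count nodes per top-level branch (shared prefixes stored once):
  'A'-branch (AACGTCAACG, AACTCA, AACTCACCT, AACTCACCTA, AACTCATATA, AACTCATATCG, AACTCC, AACTGTATC, AAG, AAGGCGCTA, AATGTCACG, ACACCCA, ACACCCAA, ACCGGATG, ACCGGATGCC, ACCGGCAAC, AGAAACAACA, AGAAACAC, ATTGATATG): 80 nodes
Sum: 80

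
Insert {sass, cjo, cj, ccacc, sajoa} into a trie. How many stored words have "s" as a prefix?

2

Walk to "s"; the words in its subtree are exactly those with that prefix.
Words under "s": sajoa, sass
Count: 2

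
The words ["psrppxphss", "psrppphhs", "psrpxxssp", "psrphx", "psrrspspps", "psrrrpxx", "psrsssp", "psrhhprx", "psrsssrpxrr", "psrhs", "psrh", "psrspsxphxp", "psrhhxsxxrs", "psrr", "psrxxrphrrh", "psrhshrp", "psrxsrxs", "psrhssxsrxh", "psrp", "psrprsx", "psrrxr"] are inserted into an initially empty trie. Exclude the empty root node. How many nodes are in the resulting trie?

86

Trace insertions, counting only characters that open a new branch:
  "psrppxphss" → 10 new (p, s, r, p, p, x, p, h, s, s)
  "psrppphhs" → prefix "psrpp" already present; 4 new (p, h, h, s)
  "psrpxxssp" → prefix "psrp" already present; 5 new (x, x, s, s, p)
  "psrphx" → prefix "psrp" already present; 2 new (h, x)
  "psrrspspps" → prefix "psr" already present; 7 new (r, s, p, s, p, p, s)
  "psrrrpxx" → prefix "psrr" already present; 4 new (r, p, x, x)
  "psrsssp" → prefix "psr" already present; 4 new (s, s, s, p)
  "psrhhprx" → prefix "psr" already present; 5 new (h, h, p, r, x)
  "psrsssrpxrr" → prefix "psrsss" already present; 5 new (r, p, x, r, r)
  "psrhs" → prefix "psrh" already present; 1 new (s)
  "psrh" → prefix "psrh" already present; 0 new (none)
  "psrspsxphxp" → prefix "psrs" already present; 7 new (p, s, x, p, h, x, p)
  "psrhhxsxxrs" → prefix "psrhh" already present; 6 new (x, s, x, x, r, s)
  "psrr" → prefix "psrr" already present; 0 new (none)
  "psrxxrphrrh" → prefix "psr" already present; 8 new (x, x, r, p, h, r, r, h)
  "psrhshrp" → prefix "psrhs" already present; 3 new (h, r, p)
  "psrxsrxs" → prefix "psrx" already present; 4 new (s, r, x, s)
  "psrhssxsrxh" → prefix "psrhs" already present; 6 new (s, x, s, r, x, h)
  "psrp" → prefix "psrp" already present; 0 new (none)
  "psrprsx" → prefix "psrp" already present; 3 new (r, s, x)
  "psrrxr" → prefix "psrr" already present; 2 new (x, r)
Total nodes = 10 + 4 + 5 + 2 + 7 + 4 + 4 + 5 + 5 + 1 + 0 + 7 + 6 + 0 + 8 + 3 + 4 + 6 + 0 + 3 + 2 = 86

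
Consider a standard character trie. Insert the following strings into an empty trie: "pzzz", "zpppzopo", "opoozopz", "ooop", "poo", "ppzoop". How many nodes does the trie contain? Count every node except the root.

30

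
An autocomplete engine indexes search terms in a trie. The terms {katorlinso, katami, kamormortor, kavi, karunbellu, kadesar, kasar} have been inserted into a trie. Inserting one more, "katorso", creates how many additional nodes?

Walking "katorso" from the root, the first 5 characters ("kator") follow existing edges; "s" is the first miss.
New nodes needed: |"katorso"| − 5 = 7 − 5 = 2.

2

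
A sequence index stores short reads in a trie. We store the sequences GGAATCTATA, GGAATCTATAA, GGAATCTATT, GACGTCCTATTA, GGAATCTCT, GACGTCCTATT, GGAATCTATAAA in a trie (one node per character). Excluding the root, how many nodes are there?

26

Trie structure (* marks end of a word):
(root)
└─ G
   ├─ A
   │  └─ C
   │     └─ G
   │        └─ T
   │           └─ C
   │              └─ C
   │                 └─ T
   │                    └─ A
   │                       └─ T
   │                          └─ T *
   │                             └─ A *
   └─ G
      └─ A
         └─ A
            └─ T
               └─ C
                  └─ T
                     ├─ A
                     │  └─ T
                     │     ├─ A *
                     │     │  └─ A *
                     │     │     └─ A *
                     │     └─ T *
                     └─ C
                        └─ T *
Counting every labelled node above: 26.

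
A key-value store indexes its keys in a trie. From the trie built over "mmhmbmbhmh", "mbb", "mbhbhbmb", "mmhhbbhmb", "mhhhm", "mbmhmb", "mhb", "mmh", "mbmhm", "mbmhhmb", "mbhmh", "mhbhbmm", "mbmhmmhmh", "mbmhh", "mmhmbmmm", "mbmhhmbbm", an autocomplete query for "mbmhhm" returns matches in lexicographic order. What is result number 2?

mbmhhmbbm

Filter for "mbmhhm…" and sort: "mbmhhmb", "mbmhhmbbm"
The 2nd is mbmhhmbbm.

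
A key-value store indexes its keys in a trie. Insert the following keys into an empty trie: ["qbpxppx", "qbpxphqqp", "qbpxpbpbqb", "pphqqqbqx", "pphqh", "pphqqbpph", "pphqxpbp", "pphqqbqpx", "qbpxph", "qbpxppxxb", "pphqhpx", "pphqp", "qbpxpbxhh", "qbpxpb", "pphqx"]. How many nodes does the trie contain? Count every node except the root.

Trace insertions, counting only characters that open a new branch:
  "qbpxppx" → 7 new (q, b, p, x, p, p, x)
  "qbpxphqqp" → prefix "qbpxp" already present; 4 new (h, q, q, p)
  "qbpxpbpbqb" → prefix "qbpxp" already present; 5 new (b, p, b, q, b)
  "pphqqqbqx" → 9 new (p, p, h, q, q, q, b, q, x)
  "pphqh" → prefix "pphq" already present; 1 new (h)
  "pphqqbpph" → prefix "pphqq" already present; 4 new (b, p, p, h)
  "pphqxpbp" → prefix "pphq" already present; 4 new (x, p, b, p)
  "pphqqbqpx" → prefix "pphqqb" already present; 3 new (q, p, x)
  "qbpxph" → prefix "qbpxph" already present; 0 new (none)
  "qbpxppxxb" → prefix "qbpxppx" already present; 2 new (x, b)
  "pphqhpx" → prefix "pphqh" already present; 2 new (p, x)
  "pphqp" → prefix "pphq" already present; 1 new (p)
  "qbpxpbxhh" → prefix "qbpxpb" already present; 3 new (x, h, h)
  "qbpxpb" → prefix "qbpxpb" already present; 0 new (none)
  "pphqx" → prefix "pphqx" already present; 0 new (none)
Total nodes = 7 + 4 + 5 + 9 + 1 + 4 + 4 + 3 + 0 + 2 + 2 + 1 + 3 + 0 + 0 = 45

45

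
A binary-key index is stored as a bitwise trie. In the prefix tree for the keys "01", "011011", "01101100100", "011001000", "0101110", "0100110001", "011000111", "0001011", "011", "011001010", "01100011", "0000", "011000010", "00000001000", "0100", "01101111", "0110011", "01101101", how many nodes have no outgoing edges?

12

Leaves are exactly the stored words that no other stored word extends.
Those words: "00000001000", "0001011", "0100110001", "0101110", "011000010", "011000111", "011001000", "011001010", "0110011", "01101100100", "01101101", "01101111"
Leaf count: 12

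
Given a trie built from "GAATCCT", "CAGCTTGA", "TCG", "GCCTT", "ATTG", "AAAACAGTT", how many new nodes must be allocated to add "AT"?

Every character of "AT" already lies on an existing path (it is a prefix of some stored word).
No new nodes are needed: 0.

0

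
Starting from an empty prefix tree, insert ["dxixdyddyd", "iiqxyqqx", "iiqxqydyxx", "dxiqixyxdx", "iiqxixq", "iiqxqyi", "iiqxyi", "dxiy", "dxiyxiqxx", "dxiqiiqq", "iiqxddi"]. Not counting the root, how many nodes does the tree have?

Insert word by word; a character creates a node only if that edge doesn't already exist:
  "dxixdyddyd" → 10 new (d, x, i, x, d, y, d, d, y, d)
  "iiqxyqqx" → 8 new (i, i, q, x, y, q, q, x)
  "iiqxqydyxx" → prefix "iiqx" already present; 6 new (q, y, d, y, x, x)
  "dxiqixyxdx" → prefix "dxi" already present; 7 new (q, i, x, y, x, d, x)
  "iiqxixq" → prefix "iiqx" already present; 3 new (i, x, q)
  "iiqxqyi" → prefix "iiqxqy" already present; 1 new (i)
  "iiqxyi" → prefix "iiqxy" already present; 1 new (i)
  "dxiy" → prefix "dxi" already present; 1 new (y)
  "dxiyxiqxx" → prefix "dxiy" already present; 5 new (x, i, q, x, x)
  "dxiqiiqq" → prefix "dxiqi" already present; 3 new (i, q, q)
  "iiqxddi" → prefix "iiqx" already present; 3 new (d, d, i)
Total nodes = 10 + 8 + 6 + 7 + 3 + 1 + 1 + 1 + 5 + 3 + 3 = 48

48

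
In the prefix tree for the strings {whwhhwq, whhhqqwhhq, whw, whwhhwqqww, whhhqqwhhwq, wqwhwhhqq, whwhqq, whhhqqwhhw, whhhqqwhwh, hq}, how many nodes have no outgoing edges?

7

A leaf is a node with no children — equivalently, the end of a word that is not a proper prefix of any other stored word.
Those words: "hq", "whhhqqwhhq", "whhhqqwhhwq", "whhhqqwhwh", "whwhhwqqww", "whwhqq", "wqwhwhhqq"
Leaf count: 7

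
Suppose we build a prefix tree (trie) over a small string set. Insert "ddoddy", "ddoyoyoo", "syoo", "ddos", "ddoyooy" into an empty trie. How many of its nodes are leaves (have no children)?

5

A leaf is a node with no children — equivalently, the end of a word that is not a proper prefix of any other stored word.
Those words: "ddoddy", "ddos", "ddoyooy", "ddoyoyoo", "syoo"
Leaf count: 5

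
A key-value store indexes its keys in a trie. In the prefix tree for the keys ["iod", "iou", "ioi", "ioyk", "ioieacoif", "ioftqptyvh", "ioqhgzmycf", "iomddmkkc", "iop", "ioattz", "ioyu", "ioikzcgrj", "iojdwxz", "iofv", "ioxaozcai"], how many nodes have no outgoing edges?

Leaves are exactly the stored words that no other stored word extends.
Those words: "ioattz", "iod", "ioftqptyvh", "iofv", "ioieacoif", "ioikzcgrj", "iojdwxz", "iomddmkkc", "iop", "ioqhgzmycf", "iou", "ioxaozcai", "ioyk", "ioyu"
Leaf count: 14

14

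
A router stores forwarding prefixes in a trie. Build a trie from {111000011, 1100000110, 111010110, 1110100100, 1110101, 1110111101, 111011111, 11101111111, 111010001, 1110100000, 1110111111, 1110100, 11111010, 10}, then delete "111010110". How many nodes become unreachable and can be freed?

2

Walk "111010110" from the leaf back toward the root, removing each node that no remaining word uses.
The suffix "10" (2 nodes) is used only by "111010110"; "1110101" is itself a stored word, so pruning stops there.
Nodes removed: 2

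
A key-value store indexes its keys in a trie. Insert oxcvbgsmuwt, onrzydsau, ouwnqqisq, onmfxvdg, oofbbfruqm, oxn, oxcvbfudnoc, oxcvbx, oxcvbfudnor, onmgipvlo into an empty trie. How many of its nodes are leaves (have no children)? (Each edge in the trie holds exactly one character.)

A leaf is a node with no children — equivalently, the end of a word that is not a proper prefix of any other stored word.
Those words: "onmfxvdg", "onmgipvlo", "onrzydsau", "oofbbfruqm", "ouwnqqisq", "oxcvbfudnoc", "oxcvbfudnor", "oxcvbgsmuwt", "oxcvbx", "oxn"
Leaf count: 10

10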